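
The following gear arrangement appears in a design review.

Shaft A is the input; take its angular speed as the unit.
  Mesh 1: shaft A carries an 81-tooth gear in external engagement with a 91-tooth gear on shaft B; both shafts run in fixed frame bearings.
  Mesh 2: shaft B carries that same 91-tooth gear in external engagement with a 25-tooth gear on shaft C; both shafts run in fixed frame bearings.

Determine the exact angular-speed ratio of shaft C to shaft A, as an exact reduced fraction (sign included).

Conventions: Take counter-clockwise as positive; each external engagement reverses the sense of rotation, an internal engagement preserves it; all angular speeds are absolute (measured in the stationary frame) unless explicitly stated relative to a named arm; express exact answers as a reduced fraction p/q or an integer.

81/25

class = fixed-axis compound train [2 meshes; 2 ratios multiply, 2 sense flips]
mesh 1 [81T→91T]: running ratio 81/91, sense −
mesh 2 [91T→25T]: running ratio 81/25, sense +
ω_out/ω_in = 81/25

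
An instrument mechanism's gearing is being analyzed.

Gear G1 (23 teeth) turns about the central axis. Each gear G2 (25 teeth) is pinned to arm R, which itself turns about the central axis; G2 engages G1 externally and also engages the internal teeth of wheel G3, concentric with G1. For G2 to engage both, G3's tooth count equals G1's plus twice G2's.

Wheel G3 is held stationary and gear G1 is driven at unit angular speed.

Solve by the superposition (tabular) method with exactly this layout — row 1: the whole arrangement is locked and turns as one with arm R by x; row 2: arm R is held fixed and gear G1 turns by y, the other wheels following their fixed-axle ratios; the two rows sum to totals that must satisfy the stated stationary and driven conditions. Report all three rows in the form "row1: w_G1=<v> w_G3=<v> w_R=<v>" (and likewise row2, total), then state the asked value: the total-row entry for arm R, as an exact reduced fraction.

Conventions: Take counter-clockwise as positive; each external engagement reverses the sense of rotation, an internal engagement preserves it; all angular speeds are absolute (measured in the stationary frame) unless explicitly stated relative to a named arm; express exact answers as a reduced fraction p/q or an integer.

planetary set (23T centre, 25T on arm, 73T internal) — Willis relation
row 1 (train locked, turned with arm): all members turn x
row 2 (arm held, sun turns y): ω_ring = −(23/73)·y, ω_arm = 0
boundary: total ω_ring = x − (23/73)·y = 0 and total ω_sun = x + y = 1  ⇒  y = 73/96, x = 23/96
row 2 ring = −(23/73)·73/96 = -23/96
totals (row 1 + row 2): sun 23/96 + 73/96 = 1, ring 23/96 + (-23/96) = 0, arm 23/96 + 0 = 23/96
asked cell (total, arm) = 23/96

row1: w_G1=23/96 w_G3=23/96 w_R=23/96
row2: w_G1=73/96 w_G3=-23/96 w_R=0
total: w_G1=1 w_G3=0 w_R=23/96
asked value: 23/96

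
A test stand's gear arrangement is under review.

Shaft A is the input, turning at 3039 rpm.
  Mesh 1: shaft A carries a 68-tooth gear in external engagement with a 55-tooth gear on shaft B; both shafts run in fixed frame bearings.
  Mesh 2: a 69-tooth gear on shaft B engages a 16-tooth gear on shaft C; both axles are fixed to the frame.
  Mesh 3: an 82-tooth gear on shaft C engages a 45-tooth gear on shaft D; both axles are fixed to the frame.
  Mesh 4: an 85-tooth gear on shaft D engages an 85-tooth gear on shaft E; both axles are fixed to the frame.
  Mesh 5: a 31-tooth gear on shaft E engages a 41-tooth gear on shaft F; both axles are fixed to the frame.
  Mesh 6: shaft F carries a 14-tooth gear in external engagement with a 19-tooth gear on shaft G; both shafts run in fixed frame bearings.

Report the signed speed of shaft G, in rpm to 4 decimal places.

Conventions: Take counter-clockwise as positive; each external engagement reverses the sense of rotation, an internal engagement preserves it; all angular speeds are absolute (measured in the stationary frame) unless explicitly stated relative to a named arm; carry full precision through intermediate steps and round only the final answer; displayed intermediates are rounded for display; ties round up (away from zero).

+16449.7629 rpm

class = fixed-axis compound train [6 meshes; 6 ratios multiply, 6 sense flips]
mesh 1 [68T→55T]: ω = 3039.0000×68/55 = 3757.3091 rpm, sense flips to −
mesh 2 [69T→16T]: ω = 3757.3091×69/16 = 16203.3955 rpm, sense flips to +
mesh 3 [82T→45T]: ω = 16203.3955×82/45 = 29526.1873 rpm, sense flips to −
mesh 4 [85T→85T]: ω = 29526.1873×85/85 = 29526.1873 rpm, sense flips to +
mesh 5 [31T→41T]: ω = 29526.1873×31/41 = 22324.6782 rpm, sense flips to −
mesh 6 [14T→19T]: ω = 22324.6782×14/19 = 16449.7629 rpm, sense flips to +
signed output speed = +16449.7629 rpm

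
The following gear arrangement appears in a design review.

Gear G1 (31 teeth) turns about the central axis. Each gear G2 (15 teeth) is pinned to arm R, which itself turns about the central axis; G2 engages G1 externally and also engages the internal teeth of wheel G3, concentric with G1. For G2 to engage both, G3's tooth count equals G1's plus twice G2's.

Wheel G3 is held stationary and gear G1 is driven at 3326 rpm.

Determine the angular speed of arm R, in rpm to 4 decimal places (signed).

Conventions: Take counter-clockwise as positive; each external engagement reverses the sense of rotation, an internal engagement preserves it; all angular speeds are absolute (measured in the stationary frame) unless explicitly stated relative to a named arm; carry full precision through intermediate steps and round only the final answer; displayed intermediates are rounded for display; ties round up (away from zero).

+1120.7174 rpm

planetary set (31T centre, 15T on arm, 61T internal) — Willis relation
normalise by the input: solve with ω_sun = 1, then scale by 3326 rpm
ring teeth: 31 + 2·15 = 61
31(ω_sun−ω_arm) = −61(ω_ring−ω_arm),  ω_ring = 0, ω_sun = 1
31(1−ω_arm) = −61(0−ω_arm)  ⇒  92·ω_arm = 31  ⇒  ω_arm = 31/92
scale: ω_arm = 31/92 × 3326 rpm = +1120.7174 rpm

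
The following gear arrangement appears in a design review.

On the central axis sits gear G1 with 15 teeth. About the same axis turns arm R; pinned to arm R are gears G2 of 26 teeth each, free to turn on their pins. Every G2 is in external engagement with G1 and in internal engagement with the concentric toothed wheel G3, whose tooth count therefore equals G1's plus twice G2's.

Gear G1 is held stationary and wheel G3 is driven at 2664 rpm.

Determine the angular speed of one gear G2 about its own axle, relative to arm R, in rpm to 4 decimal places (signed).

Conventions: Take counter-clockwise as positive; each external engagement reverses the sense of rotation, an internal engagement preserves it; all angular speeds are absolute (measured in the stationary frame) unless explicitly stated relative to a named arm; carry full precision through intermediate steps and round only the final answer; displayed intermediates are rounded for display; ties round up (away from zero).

+1255.7786 rpm

recognized (axles ride arm R): planetary set, 15/26/67 teeth
normalise by the input: solve with ω_ring = 1, then scale by 2664 rpm
ring teeth: 15 + 2·26 = 67
15(ω_sun−ω_arm) = −67(ω_ring−ω_arm),  ω_sun = 0, ω_ring = 1
15(0−ω_arm) = −67(1−ω_arm)  ⇒  82·ω_arm = 67  ⇒  ω_arm = 67/82
sun–planet mesh: 15·(0−67/82) = −26·(ω_p−ω_arm)  ⇒  ω_p−ω_arm = 1005/2132
scale: ω_p−ω_arm = 1005/2132 × 2664 rpm = +1255.7786 rpm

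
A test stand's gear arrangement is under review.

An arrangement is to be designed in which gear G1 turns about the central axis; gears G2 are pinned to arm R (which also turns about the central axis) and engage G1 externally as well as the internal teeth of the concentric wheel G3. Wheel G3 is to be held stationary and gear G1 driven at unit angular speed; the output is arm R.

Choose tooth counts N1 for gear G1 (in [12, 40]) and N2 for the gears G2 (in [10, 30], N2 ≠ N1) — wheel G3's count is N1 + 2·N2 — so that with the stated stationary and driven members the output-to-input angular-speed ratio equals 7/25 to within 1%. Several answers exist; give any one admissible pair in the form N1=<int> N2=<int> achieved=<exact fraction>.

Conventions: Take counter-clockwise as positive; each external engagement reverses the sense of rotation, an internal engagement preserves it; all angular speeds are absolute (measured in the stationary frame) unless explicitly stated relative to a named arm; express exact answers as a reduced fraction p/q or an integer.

planetary set to be sized for 7/25 (Willis relation)
Willis with ω_ring = 0: ω_arm/ω_sun = N1/(N1+N3); set equal to 7/25  ⇒  N3/N1 = 1/(7/25) − 1 = 18/7
N3 = N1 + 2·N2  ⇒  N2/N1 = (N3/N1 − 1)/2 = (18/7 − 1)/2 = 11/14
smallest multiple with N1 ≥ 12 and N2 ≥ 10: k = 1  ⇒  N1 = 1·14 = 14, N2 = 1·11 = 11 (N1 ≤ 40, N2 ≤ 30, N2 ≠ N1 ✓), N3 = 14 + 2·11 = 36
check: N1/(N1+N3) with N1 = 14, N3 = 36 gives 7/25; |achieved − target| = 0 ≤ 7/2500 ✓

N1=14 N2=11 achieved=7/25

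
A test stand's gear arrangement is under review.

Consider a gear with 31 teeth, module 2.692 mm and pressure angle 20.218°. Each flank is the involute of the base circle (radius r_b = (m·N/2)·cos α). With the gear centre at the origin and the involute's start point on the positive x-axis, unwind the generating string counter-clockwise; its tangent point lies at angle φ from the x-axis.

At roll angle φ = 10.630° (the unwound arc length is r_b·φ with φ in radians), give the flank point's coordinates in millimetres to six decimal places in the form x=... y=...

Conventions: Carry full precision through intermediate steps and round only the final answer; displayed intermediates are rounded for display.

class = single-mesh tooth geometry [base-circle involute, m = 2.692, 31T]
pitch radius r_p = m·N/2 = 2.692·31/2 = 41.726000
base radius r_b = r_p·cos α = 41.726000·cos 20.218° = 39.155032
roll angle φ = 10.630° = 0.18552850 rad
x = r_b·(cos φ + φ·sin φ) = 39.823118
y = r_b·(sin φ − φ·cos φ) = 0.083062

x=39.823118 y=0.083062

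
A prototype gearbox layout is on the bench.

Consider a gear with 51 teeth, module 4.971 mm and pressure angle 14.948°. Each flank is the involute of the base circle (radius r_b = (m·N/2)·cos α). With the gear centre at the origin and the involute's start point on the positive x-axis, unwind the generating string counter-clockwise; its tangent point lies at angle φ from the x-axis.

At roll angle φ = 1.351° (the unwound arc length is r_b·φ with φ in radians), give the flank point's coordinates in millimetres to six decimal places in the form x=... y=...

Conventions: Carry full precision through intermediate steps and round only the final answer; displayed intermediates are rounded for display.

x=122.505007 y=0.000535

single-mesh involute tooth geometry (51T wheel at module 4.971)
pitch radius r_p = m·N/2 = 4.971·51/2 = 126.760500
base radius r_b = r_p·cos α = 126.760500·cos 14.948° = 122.470966
roll angle φ = 1.351° = 0.02357940 rad
x = r_b·(cos φ + φ·sin φ) = 122.505007
y = r_b·(sin φ − φ·cos φ) = 0.000535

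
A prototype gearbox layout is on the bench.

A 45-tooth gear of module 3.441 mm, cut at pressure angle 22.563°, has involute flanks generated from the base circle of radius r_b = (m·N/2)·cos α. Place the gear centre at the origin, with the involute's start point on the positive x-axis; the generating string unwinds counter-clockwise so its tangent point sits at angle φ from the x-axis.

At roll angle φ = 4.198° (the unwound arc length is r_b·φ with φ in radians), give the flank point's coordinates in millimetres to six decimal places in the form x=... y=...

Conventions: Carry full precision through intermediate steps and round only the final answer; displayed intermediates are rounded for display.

x=71.688093 y=0.009369

single-mesh involute tooth geometry (45T wheel at module 3.441)
pitch radius r_p = m·N/2 = 3.441·45/2 = 77.422500
base radius r_b = r_p·cos α = 77.422500·cos 22.563° = 71.496442
roll angle φ = 4.198° = 0.07326892 rad
x = r_b·(cos φ + φ·sin φ) = 71.688093
y = r_b·(sin φ − φ·cos φ) = 0.009369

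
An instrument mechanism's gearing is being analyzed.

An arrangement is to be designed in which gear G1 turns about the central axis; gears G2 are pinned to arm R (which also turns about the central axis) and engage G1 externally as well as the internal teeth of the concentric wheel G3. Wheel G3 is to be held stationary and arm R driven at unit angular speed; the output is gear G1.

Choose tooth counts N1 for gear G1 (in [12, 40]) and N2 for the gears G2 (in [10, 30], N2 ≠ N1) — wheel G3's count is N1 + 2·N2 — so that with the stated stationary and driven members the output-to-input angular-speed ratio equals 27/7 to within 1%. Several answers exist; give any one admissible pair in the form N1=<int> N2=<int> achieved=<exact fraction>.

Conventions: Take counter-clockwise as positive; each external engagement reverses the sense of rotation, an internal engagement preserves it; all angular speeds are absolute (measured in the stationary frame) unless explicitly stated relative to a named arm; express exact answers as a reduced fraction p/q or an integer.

topology: planetary set — design target 27/7, arm = carrier (Willis)
Willis with ω_ring = 0: ω_sun/ω_arm = (N1+N3)/N1; set equal to 27/7  ⇒  N3/N1 = 27/7 − 1 = 20/7
N3 = N1 + 2·N2  ⇒  N2/N1 = (N3/N1 − 1)/2 = (20/7 − 1)/2 = 13/14
smallest multiple with N1 ≥ 12 and N2 ≥ 10: k = 1  ⇒  N1 = 1·14 = 14, N2 = 1·13 = 13 (N1 ≤ 40, N2 ≤ 30, N2 ≠ N1 ✓), N3 = 14 + 2·13 = 40
check: (N1+N3)/N1 with N1 = 14, N3 = 40 gives 27/7; |achieved − target| = 0 ≤ 27/700 ✓

N1=14 N2=13 achieved=27/7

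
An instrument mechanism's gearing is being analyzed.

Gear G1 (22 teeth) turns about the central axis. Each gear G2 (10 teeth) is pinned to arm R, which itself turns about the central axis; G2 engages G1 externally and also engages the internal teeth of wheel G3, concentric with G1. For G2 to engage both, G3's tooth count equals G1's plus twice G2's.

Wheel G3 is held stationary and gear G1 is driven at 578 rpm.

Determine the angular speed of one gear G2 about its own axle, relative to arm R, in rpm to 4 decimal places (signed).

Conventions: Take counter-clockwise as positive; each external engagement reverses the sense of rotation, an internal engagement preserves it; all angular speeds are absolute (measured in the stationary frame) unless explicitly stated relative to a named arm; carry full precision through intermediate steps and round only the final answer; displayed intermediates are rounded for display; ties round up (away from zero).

planetary set (22T centre, 10T on arm, 42T internal) — Willis relation
normalise by the input: solve with ω_sun = 1, then scale by 578 rpm
ring teeth: 22 + 2·10 = 42
22(ω_sun−ω_arm) = −42(ω_ring−ω_arm),  ω_ring = 0, ω_sun = 1
22(1−ω_arm) = −42(0−ω_arm)  ⇒  64·ω_arm = 22  ⇒  ω_arm = 11/32
sun–planet mesh: 22·(1−11/32) = −10·(ω_p−ω_arm)  ⇒  ω_p−ω_arm = -231/160
scale: ω_p−ω_arm = -231/160 × 578 rpm = -834.4875 rpm

-834.4875 rpm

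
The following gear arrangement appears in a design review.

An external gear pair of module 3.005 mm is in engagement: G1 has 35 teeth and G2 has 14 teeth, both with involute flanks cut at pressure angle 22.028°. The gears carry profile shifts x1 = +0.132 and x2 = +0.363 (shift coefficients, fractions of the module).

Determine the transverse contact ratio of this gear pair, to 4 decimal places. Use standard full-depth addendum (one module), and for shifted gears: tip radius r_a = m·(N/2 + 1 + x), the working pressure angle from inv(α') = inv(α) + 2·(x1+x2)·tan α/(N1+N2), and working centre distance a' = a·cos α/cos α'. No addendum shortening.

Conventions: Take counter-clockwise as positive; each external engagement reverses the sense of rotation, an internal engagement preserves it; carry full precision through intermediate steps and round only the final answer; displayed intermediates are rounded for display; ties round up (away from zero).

1.3958

recognized (one external pair, fixed centres): single-mesh tooth geometry, m = 3.005, N1 = 35, N2 = 14
base radii: r_b1 = 48.748648, r_b2 = 19.499459
tip radii: r_a1 = 55.989160, r_a2 = 25.130815
inv(α') = inv(22.028°) + 2·(+0.132+0.363)·tan α/(35+14) = 0.02830814  ⇒  α' = 24.55162°
a' = a·cos α / cos α' = 73.6225·cos 22.028°/cos 24.55162° = 75.031948
action lengths: √(r_a1²−r_b1²) = 27.538252, √(r_a2²−r_b2²) = 15.853358
base pitch p_b = π·m·cos α = 8.751337
CR = (27.538252 + 15.853358 − 75.031948·sin 24.55162°)/8.751337 = 1.395772
contact ratio ≈ 1.3958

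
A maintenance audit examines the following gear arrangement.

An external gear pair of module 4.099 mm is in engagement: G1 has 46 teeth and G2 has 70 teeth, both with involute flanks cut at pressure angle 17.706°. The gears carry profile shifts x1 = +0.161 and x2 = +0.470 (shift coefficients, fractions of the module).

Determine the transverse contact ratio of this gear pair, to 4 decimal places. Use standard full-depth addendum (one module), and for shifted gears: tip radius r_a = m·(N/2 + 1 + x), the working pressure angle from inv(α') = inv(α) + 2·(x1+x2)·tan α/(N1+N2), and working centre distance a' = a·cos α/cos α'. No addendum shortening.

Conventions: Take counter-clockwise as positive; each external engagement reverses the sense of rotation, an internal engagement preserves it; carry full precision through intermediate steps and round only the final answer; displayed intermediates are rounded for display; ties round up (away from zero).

class = single-mesh tooth geometry [involute pair 46T × 70T, m = 4.099]
base radii: r_b1 = 89.811064, r_b2 = 136.669011
tip radii: r_a1 = 99.035939, r_a2 = 149.490530
inv(α') = inv(17.706°) + 2·(+0.161+0.470)·tan α/(46+70) = 0.01370139  ⇒  α' = 19.46430°
a' = a·cos α / cos α' = 237.7420·cos 17.706°/cos 19.46430° = 240.208139
action lengths: √(r_a1²−r_b1²) = 41.738351, √(r_a2²−r_b2²) = 60.572271
base pitch p_b = π·m·cos α = 12.267382
CR = (41.738351 + 60.572271 − 240.208139·sin 19.46430°)/12.267382 = 1.815269
contact ratio ≈ 1.8153

1.8153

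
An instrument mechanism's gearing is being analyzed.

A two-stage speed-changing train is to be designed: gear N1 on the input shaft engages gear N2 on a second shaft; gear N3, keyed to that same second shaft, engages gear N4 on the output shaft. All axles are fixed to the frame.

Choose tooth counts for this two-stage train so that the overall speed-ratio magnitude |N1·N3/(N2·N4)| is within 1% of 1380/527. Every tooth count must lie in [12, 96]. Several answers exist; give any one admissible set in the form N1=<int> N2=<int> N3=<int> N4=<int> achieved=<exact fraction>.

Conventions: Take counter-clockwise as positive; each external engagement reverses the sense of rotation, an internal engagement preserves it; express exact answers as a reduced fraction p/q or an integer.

2-stage fixed-axis compound train for ratio 1380/527
target = 1380/527 in lowest terms: an exact hit needs N1·N3 = k·1380 and N2·N4 = k·527 for one integer k, every count in [12, 96]; additionally prefer no 1:1 stage (N1 ≠ N2, N3 ≠ N4)
k = 1: N1·N3 = 1380 = 15·92, N2·N4 = 527 = 17·31
achieved = 15·92/(17·31) = 1380/527; |achieved − target| = 0 ≤ 69/2635 ✓

N1=15 N2=17 N3=92 N4=31 achieved=1380/527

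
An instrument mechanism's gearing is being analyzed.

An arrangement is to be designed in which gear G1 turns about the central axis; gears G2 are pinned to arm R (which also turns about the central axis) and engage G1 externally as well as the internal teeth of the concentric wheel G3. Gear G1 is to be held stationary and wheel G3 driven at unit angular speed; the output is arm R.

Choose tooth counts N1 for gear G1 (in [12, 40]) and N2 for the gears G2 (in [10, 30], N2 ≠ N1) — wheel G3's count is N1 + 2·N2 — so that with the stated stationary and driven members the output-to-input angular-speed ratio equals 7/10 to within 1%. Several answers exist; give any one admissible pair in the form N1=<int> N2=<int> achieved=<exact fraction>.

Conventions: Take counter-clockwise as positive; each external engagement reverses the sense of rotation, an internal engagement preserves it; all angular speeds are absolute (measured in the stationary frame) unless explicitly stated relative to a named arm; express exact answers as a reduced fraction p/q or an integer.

N1=15 N2=10 achieved=7/10

design class (target 7/10): planetary set
Willis with ω_sun = 0: ω_arm/ω_ring = N3/(N1+N3); set equal to 7/10  ⇒  N3/N1 = (7/10)/(1 − 7/10) = 7/3
N3 = N1 + 2·N2  ⇒  N2/N1 = (N3/N1 − 1)/2 = (7/3 − 1)/2 = 2/3
smallest multiple with N1 ≥ 12 and N2 ≥ 10: k = 5  ⇒  N1 = 5·3 = 15, N2 = 5·2 = 10 (N1 ≤ 40, N2 ≤ 30, N2 ≠ N1 ✓), N3 = 15 + 2·10 = 35
check: N3/(N1+N3) with N1 = 15, N3 = 35 gives 7/10; |achieved − target| = 0 ≤ 7/1000 ✓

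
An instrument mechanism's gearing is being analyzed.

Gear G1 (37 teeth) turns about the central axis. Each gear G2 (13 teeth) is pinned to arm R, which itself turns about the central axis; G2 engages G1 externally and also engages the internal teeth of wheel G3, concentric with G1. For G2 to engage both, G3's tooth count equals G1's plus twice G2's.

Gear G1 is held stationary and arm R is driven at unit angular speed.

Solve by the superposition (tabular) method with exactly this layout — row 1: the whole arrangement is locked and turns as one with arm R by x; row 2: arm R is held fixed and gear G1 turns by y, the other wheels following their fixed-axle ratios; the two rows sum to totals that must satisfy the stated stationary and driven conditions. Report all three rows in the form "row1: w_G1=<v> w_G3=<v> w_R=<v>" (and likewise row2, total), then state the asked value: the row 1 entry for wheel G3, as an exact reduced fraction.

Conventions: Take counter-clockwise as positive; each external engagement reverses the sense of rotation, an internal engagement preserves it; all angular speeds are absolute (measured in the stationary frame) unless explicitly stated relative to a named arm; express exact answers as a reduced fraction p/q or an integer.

row1: w_G1=1 w_G3=1 w_R=1
row2: w_G1=-1 w_G3=37/63 w_R=0
total: w_G1=0 w_G3=100/63 w_R=1
asked value: 1

planetary set (37T centre, 13T on arm, 63T internal) — Willis relation
row 1 — lock + rotate with arm: ω_sun = ω_ring = ω_arm = x
row 2 — arm fixed, fixed-axis ratios: sun y, ring −(37/63)·y, arm 0
boundary: total ω_sun = x + y = 0 and total ω_arm = x = 1  ⇒  y = -1, x = 1
row 2 ring = −(37/63)·(-1) = 37/63
totals (row 1 + row 2): sun 1 + (-1) = 0, ring 1 + 37/63 = 100/63, arm 1 + 0 = 1
asked cell (row1, ring) = 1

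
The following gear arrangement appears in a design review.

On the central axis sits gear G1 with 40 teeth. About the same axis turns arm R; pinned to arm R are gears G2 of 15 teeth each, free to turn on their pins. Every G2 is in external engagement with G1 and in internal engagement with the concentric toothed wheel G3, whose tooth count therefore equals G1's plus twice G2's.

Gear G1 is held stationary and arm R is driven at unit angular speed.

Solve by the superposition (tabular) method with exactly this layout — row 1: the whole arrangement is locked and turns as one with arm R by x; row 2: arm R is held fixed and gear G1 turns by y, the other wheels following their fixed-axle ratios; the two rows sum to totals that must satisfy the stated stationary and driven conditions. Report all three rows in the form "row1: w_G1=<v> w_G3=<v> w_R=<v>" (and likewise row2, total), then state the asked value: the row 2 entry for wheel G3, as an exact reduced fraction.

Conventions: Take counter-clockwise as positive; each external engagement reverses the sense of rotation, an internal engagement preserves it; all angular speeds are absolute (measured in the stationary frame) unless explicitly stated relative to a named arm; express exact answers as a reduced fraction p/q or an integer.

topology: planetary set — G1 40T / G2 15T / G3 70T, arm = carrier (Willis)
row 1: whole set turns with the arm by x
row 2 (arm held, sun turns y): ω_ring = −(40/70)·y, ω_arm = 0
boundary: total ω_sun = x + y = 0 and total ω_arm = x = 1  ⇒  y = -1, x = 1
row 2 ring = −(40/70)·(-1) = 4/7
totals (row 1 + row 2): sun 1 + (-1) = 0, ring 1 + 4/7 = 11/7, arm 1 + 0 = 1
asked cell (row2, ring) = 4/7

row1: w_G1=1 w_G3=1 w_R=1
row2: w_G1=-1 w_G3=4/7 w_R=0
total: w_G1=0 w_G3=11/7 w_R=1
asked value: 4/7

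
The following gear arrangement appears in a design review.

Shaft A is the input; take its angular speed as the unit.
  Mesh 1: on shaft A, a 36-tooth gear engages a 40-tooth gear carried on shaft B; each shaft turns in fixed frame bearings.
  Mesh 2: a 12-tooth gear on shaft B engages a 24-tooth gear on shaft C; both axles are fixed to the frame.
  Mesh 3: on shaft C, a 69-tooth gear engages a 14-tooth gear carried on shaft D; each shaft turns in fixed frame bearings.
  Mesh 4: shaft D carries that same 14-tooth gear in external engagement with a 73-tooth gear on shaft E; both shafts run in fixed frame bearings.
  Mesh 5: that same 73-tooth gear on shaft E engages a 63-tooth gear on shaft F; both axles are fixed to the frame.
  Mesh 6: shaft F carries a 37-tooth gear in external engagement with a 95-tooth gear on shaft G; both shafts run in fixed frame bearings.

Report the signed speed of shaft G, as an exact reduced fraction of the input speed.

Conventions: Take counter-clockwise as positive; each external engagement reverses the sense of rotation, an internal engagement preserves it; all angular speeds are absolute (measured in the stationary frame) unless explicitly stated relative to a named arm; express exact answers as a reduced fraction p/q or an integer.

6-mesh fixed-axis compound train (all bearings frame-fixed)
mesh 1 [36T→40T]: |ω|/ω_in = 1×36/40 = 9/10, sense flips to −
mesh 2 [12T→24T]: |ω|/ω_in = (9/10)×12/24 = 9/20, sense flips to +
mesh 3 [69T→14T]: |ω|/ω_in = (9/20)×69/14 = 621/280, sense flips to −
mesh 4 [14T→73T]: |ω|/ω_in = (621/280)×14/73 = 621/1460, sense flips to +
mesh 5 [73T→63T]: |ω|/ω_in = (621/1460)×73/63 = 69/140, sense flips to −
mesh 6 [37T→95T]: |ω|/ω_in = (69/140)×37/95 = 2553/13300, sense flips to +
signed output speed (× input speed) = 2553/13300

2553/13300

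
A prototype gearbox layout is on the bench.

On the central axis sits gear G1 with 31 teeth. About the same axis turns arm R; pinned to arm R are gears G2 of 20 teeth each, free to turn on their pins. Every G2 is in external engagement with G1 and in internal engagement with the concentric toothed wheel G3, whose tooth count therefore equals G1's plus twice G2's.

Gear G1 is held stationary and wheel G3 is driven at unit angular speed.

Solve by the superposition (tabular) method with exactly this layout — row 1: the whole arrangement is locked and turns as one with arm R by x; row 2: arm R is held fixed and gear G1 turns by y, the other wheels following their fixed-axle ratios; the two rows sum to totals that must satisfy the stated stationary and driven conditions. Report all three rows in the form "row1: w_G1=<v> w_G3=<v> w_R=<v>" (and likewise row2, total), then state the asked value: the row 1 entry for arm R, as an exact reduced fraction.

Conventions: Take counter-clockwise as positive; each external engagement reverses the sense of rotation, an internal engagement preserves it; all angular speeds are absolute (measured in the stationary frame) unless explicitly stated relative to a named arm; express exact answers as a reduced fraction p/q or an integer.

row1: w_G1=71/102 w_G3=71/102 w_R=71/102
row2: w_G1=-71/102 w_G3=31/102 w_R=0
total: w_G1=0 w_G3=1 w_R=71/102
asked value: 71/102

class = planetary set [G3 = 31+2·20 = 71; Willis about the carrier]
row 1 — lock + rotate with arm: ω_sun = ω_ring = ω_arm = x
superposition row 2 [arm held]: sun y, ring −(31/71)·y, arm 0
boundary: total ω_sun = x + y = 0 and total ω_ring = x − (31/71)·y = 1  ⇒  y = -71/102, x = 71/102
row 2 ring = −(31/71)·(-71/102) = 31/102
totals (row 1 + row 2): sun 71/102 + (-71/102) = 0, ring 71/102 + 31/102 = 1, arm 71/102 + 0 = 71/102
asked cell (row1, arm) = 71/102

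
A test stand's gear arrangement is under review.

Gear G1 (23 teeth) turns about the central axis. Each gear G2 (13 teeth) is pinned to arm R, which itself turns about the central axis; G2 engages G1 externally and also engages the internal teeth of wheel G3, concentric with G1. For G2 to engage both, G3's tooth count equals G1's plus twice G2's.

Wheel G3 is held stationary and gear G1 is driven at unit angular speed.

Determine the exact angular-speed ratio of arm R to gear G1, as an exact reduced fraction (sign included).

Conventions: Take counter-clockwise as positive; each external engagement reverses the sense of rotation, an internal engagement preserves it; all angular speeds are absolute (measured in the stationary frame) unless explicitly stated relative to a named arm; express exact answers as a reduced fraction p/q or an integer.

23/72

planetary set (23T centre, 13T on arm, 49T internal) — Willis relation
ring teeth: 23 + 2·13 = 49
23(ω_sun−ω_arm) = −49(ω_ring−ω_arm),  ω_ring = 0, ω_sun = 1
23(1−ω_arm) = −49(0−ω_arm)  ⇒  72·ω_arm = 23  ⇒  ω_arm = 23/72
ω_out/ω_in = 23/72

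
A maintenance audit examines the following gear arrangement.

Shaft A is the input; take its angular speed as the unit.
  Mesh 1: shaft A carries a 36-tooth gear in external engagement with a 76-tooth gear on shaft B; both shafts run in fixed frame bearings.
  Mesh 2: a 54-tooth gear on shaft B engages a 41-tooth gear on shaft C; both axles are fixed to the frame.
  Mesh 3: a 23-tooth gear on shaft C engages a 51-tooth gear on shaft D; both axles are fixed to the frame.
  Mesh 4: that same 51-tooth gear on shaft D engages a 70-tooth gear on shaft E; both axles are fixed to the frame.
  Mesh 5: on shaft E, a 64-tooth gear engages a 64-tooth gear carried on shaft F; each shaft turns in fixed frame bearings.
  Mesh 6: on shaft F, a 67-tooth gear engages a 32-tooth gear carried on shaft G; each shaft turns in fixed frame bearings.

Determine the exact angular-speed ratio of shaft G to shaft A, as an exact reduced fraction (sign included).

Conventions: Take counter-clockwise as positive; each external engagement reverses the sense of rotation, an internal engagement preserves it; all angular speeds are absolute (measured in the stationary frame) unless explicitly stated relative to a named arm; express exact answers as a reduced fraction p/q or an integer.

class = fixed-axis compound train [6 meshes; 6 ratios multiply, 6 sense flips]
mesh 1 [36T→76T]: running ratio 9/19, sense −
mesh 2 [54T→41T]: running ratio 486/779, sense +
mesh 3 [23T→51T]: running ratio 3726/13243, sense −
mesh 4 [51T→70T]: running ratio 5589/27265, sense +
mesh 5 [64T→64T]: running ratio 5589/27265, sense −
mesh 6 [67T→32T]: running ratio 374463/872480, sense +
ω_out/ω_in = 374463/872480

374463/872480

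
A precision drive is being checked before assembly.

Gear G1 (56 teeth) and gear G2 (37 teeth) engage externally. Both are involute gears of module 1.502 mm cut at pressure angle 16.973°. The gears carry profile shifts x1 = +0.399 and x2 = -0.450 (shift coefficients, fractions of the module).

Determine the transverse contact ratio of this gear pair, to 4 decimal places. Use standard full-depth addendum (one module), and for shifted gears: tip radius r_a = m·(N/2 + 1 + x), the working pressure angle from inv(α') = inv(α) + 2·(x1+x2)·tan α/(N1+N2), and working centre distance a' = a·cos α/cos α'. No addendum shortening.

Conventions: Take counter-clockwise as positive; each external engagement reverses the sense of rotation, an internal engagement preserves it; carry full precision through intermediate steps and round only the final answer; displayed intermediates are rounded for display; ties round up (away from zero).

1.9268

recognized (one external pair, fixed centres): single-mesh tooth geometry, m = 1.502, N1 = 56, N2 = 37
base radii: r_b1 = 40.224143, r_b2 = 26.576666
tip radii: r_a1 = 44.157298, r_a2 = 28.613100
inv(α') = inv(16.973°) + 2·(+0.399-0.450)·tan α/(56+37) = 0.00864598  ⇒  α' = 16.76440°
a' = a·cos α / cos α' = 69.8430·cos 16.973°/cos 16.76440° = 69.765939
action lengths: √(r_a1²−r_b1²) = 18.217720, √(r_a2²−r_b2²) = 10.601431
base pitch p_b = π·m·cos α = 4.513138
CR = (18.217720 + 10.601431 − 69.765939·sin 16.76440°)/4.513138 = 1.926835
contact ratio ≈ 1.9268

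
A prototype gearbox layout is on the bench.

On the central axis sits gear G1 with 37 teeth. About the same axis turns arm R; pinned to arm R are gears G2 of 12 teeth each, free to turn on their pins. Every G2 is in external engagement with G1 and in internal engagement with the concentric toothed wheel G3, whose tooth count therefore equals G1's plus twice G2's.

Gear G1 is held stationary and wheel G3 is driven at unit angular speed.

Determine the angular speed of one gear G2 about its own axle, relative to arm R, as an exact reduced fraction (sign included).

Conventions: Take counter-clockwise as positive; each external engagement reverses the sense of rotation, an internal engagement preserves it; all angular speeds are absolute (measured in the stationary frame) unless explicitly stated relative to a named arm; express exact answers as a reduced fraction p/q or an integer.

2257/1176

recognized (axles ride arm R): planetary set, 37/12/61 teeth
ring teeth: 37 + 2·12 = 61
37(ω_sun−ω_arm) = −61(ω_ring−ω_arm),  ω_sun = 0, ω_ring = 1
37(0−ω_arm) = −61(1−ω_arm)  ⇒  98·ω_arm = 61  ⇒  ω_arm = 61/98
sun–planet mesh: 37·(0−61/98) = −12·(ω_p−ω_arm)  ⇒  ω_p−ω_arm = 2257/1176
exact speed ratio = 2257/1176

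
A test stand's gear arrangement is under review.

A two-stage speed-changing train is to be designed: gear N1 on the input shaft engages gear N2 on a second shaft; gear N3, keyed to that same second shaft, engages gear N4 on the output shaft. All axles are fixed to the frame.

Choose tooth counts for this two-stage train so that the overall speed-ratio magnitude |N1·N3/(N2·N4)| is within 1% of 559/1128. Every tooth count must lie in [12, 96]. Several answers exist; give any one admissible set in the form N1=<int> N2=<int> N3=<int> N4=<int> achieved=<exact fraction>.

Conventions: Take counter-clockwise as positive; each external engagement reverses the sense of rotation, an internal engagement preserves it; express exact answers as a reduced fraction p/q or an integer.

N1=13 N2=12 N3=43 N4=94 achieved=559/1128

class = fixed-axis compound train [2-stage, 559/1128 wanted]
target = 559/1128 in lowest terms: an exact hit needs N1·N3 = k·559 and N2·N4 = k·1128 for one integer k, every count in [12, 96]; additionally prefer no 1:1 stage (N1 ≠ N2, N3 ≠ N4)
k = 1: N1·N3 = 559 = 13·43, N2·N4 = 1128 = 12·94
achieved = 13·43/(12·94) = 559/1128; |achieved − target| = 0 ≤ 559/112800 ✓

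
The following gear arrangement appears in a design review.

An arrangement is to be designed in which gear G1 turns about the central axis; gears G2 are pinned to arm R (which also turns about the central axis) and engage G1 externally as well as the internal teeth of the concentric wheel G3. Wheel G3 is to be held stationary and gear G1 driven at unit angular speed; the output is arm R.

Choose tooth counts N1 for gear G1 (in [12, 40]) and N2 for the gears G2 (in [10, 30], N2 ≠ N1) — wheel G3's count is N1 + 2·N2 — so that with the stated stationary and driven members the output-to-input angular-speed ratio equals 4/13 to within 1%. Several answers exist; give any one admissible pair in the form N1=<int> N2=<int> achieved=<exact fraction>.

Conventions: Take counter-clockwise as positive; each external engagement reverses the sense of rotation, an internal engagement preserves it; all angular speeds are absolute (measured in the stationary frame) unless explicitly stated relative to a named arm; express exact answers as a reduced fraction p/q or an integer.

N1=16 N2=10 achieved=4/13

planetary set to be sized for 4/13 (Willis relation)
Willis with ω_ring = 0: ω_arm/ω_sun = N1/(N1+N3); set equal to 4/13  ⇒  N3/N1 = 1/(4/13) − 1 = 9/4
N3 = N1 + 2·N2  ⇒  N2/N1 = (N3/N1 − 1)/2 = (9/4 − 1)/2 = 5/8
smallest multiple with N1 ≥ 12 and N2 ≥ 10: k = 2  ⇒  N1 = 2·8 = 16, N2 = 2·5 = 10 (N1 ≤ 40, N2 ≤ 30, N2 ≠ N1 ✓), N3 = 16 + 2·10 = 36
check: N1/(N1+N3) with N1 = 16, N3 = 36 gives 4/13; |achieved − target| = 0 ≤ 1/325 ✓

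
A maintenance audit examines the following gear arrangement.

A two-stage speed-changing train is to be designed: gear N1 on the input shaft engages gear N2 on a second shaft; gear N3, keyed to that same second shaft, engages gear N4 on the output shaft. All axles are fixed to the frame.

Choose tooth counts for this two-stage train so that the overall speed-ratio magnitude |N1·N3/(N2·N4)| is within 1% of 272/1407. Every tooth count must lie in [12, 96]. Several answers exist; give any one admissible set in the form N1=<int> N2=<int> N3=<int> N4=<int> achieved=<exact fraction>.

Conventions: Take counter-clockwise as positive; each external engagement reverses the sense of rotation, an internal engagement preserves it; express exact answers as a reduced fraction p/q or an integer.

class = fixed-axis compound train [2-stage, 272/1407 wanted]
target = 272/1407 in lowest terms: an exact hit needs N1·N3 = k·272 and N2·N4 = k·1407 for one integer k, every count in [12, 96]; additionally prefer no 1:1 stage (N1 ≠ N2, N3 ≠ N4)
k = 1: N1·N3 = 272 = 16·17, N2·N4 = 1407 = 21·67
achieved = 16·17/(21·67) = 272/1407; |achieved − target| = 0 ≤ 68/35175 ✓

N1=16 N2=21 N3=17 N4=67 achieved=272/1407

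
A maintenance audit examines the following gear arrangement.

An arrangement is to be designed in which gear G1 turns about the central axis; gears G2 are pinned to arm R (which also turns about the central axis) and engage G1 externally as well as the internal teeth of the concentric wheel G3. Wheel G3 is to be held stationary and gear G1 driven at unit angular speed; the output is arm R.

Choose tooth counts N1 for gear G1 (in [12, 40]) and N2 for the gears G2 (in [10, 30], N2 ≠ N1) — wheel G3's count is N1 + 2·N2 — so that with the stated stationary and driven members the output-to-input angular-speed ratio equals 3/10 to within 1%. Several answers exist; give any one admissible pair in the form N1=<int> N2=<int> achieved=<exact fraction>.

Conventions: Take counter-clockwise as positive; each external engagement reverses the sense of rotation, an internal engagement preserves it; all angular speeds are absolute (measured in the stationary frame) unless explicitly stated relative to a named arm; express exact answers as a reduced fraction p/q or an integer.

planetary set to be sized for 3/10 (Willis relation)
Willis with ω_ring = 0: ω_arm/ω_sun = N1/(N1+N3); set equal to 3/10  ⇒  N3/N1 = 1/(3/10) − 1 = 7/3
N3 = N1 + 2·N2  ⇒  N2/N1 = (N3/N1 − 1)/2 = (7/3 − 1)/2 = 2/3
smallest multiple with N1 ≥ 12 and N2 ≥ 10: k = 5  ⇒  N1 = 5·3 = 15, N2 = 5·2 = 10 (N1 ≤ 40, N2 ≤ 30, N2 ≠ N1 ✓), N3 = 15 + 2·10 = 35
check: N1/(N1+N3) with N1 = 15, N3 = 35 gives 3/10; |achieved − target| = 0 ≤ 3/1000 ✓

N1=15 N2=10 achieved=3/10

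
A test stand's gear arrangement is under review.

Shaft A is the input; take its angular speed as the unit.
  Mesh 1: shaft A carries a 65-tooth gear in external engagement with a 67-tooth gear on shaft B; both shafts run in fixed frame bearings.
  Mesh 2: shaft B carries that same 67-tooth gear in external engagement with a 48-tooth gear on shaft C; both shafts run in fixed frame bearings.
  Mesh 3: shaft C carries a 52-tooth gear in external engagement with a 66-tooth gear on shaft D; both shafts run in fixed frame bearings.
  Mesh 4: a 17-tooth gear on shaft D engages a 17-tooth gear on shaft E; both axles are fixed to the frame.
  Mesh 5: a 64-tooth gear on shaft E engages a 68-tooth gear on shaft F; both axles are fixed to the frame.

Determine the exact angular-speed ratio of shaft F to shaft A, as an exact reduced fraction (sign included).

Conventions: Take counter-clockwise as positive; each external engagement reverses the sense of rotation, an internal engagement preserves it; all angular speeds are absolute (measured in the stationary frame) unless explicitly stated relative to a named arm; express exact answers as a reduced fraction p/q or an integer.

-1690/1683

class = fixed-axis compound train [5 meshes; 5 ratios multiply, 5 sense flips]
mesh 1 [65T→67T]: running ratio 65/67, sense −
mesh 2 [67T→48T]: running ratio 65/48, sense +
mesh 3 [52T→66T]: running ratio 845/792, sense −
mesh 4 [17T→17T]: running ratio 845/792, sense +
mesh 5 [64T→68T]: running ratio 1690/1683, sense −
ω_out/ω_in = -1690/1683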